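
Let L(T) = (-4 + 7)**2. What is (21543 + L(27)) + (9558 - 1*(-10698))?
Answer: 41808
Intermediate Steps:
L(T) = 9 (L(T) = 3**2 = 9)
(21543 + L(27)) + (9558 - 1*(-10698)) = (21543 + 9) + (9558 - 1*(-10698)) = 21552 + (9558 + 10698) = 21552 + 20256 = 41808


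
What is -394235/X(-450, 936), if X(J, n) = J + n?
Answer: -394235/486 ≈ -811.18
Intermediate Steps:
-394235/X(-450, 936) = -394235/(-450 + 936) = -394235/486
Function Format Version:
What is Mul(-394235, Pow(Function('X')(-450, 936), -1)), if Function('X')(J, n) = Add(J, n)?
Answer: Rational(-394235, 486) ≈ -811.18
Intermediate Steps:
Mul(-394235, Pow(Function('X')(-450, 936), -1)) = Mul(-394235, Pow(Add(-450, 936), -1)) = Mul(-394235, Pow(486, -1)) = Mul(-394235, Rational(1, 486)) = Rational(-394235, 486)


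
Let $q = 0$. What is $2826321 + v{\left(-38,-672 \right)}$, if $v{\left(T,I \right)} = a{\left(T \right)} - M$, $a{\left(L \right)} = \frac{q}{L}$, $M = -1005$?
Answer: $2827326$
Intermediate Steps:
$a{\left(L \right)} = 0$ ($a{\left(L \right)} = \frac{0}{L} = 0$)
$v{\left(T,I \right)} = 1005$ ($v{\left(T,I \right)} = 0 - -1005 = 0 + 1005 = 1005$)
$2826321 + v{\left(-38,-672 \right)} = 2826321 + 1005 = 2827326$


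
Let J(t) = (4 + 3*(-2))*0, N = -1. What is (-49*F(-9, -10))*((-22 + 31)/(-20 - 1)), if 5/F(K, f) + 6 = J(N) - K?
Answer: 35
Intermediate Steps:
J(t) = 0 (J(t) = (4 - 6)*0 = -2*0 = 0)
F(K, f) = 5/(-6 - K) (F(K, f) = 5/(-6 + (0 - K)) = 5/(-6 - K))
(-49*F(-9, -10))*((-22 + 31)/(-20 - 1)) = (-(-245)/(6 - 9))*((-22 + 31)/(-20 - 1)) = (-(-245)/(-3))*(9/(-21)) = (-(-245)*(-1)/3)*(9*(-1/21)) = -49*5/3*(-3/7) = -245/3*(-3/7) = 35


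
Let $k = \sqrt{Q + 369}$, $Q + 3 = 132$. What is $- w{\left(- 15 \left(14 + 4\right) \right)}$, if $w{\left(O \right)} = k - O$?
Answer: $-270 - \sqrt{498} \approx -292.32$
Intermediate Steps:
$Q = 129$ ($Q = -3 + 132 = 129$)
$k = \sqrt{498}$ ($k = \sqrt{129 + 369} = \sqrt{498} \approx 22.316$)
$w{\left(O \right)} = \sqrt{498} - O$
$- w{\left(- 15 \left(14 + 4\right) \right)} = - (\sqrt{498} - - 15 \left(14 + 4\right)) = - (\sqrt{498} - \left(-15\right) 18) = - (\sqrt{498} - -270) = - (\sqrt{498} + 270) = - (270 + \sqrt{498}) = -270 - \sqrt{498}$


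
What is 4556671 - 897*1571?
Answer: 3147484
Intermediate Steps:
4556671 - 897*1571 = 4556671 - 1409187 = 3147484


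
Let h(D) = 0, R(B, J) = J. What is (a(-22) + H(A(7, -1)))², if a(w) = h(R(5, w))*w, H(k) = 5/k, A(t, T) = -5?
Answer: 1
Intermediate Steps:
a(w) = 0 (a(w) = 0*w = 0)
(a(-22) + H(A(7, -1)))² = (0 + 5/(-5))² = (0 + 5*(-⅕))² = (0 - 1)² = (-1)² = 1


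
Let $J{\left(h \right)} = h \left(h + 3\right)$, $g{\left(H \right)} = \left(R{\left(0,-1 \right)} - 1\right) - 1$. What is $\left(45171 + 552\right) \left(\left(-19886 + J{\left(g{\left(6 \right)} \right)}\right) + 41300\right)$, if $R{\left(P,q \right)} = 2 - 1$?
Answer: $979020876$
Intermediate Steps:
$R{\left(P,q \right)} = 1$ ($R{\left(P,q \right)} = 2 - 1 = 1$)
$g{\left(H \right)} = -1$ ($g{\left(H \right)} = \left(1 - 1\right) - 1 = 0 - 1 = -1$)
$J{\left(h \right)} = h \left(3 + h\right)$
$\left(45171 + 552\right) \left(\left(-19886 + J{\left(g{\left(6 \right)} \right)}\right) + 41300\right) = \left(45171 + 552\right) \left(\left(-19886 - \left(3 - 1\right)\right) + 41300\right) = 45723 \left(\left(-19886 - 2\right) + 41300\right) = 45723 \left(-19888 + 41300\right) = 45723 \cdot 21412 = 979020876$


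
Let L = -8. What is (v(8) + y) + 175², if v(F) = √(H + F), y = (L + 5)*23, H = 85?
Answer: 30556 + √93 ≈ 30566.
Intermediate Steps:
y = -69 (y = (-8 + 5)*23 = -3*23 = -69)
v(F) = √(85 + F)
(v(8) + y) + 175² = (√(85 + 8) - 69) + 175² = (√93 - 69) + 30625 = (-69 + √93) + 30625 = 30556 + √93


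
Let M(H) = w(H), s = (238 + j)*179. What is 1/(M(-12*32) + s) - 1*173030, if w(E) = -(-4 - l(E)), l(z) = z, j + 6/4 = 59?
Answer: -18173167868/105029 ≈ -1.7303e+5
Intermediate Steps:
j = 115/2 (j = -3/2 + 59 = 115/2 ≈ 57.500)
s = 105789/2 (s = (238 + 115/2)*179 = (591/2)*179 = 105789/2 ≈ 52895.)
w(E) = 4 + E (w(E) = -(-4 - E) = 4 + E)
M(H) = 4 + H
1/(M(-12*32) + s) - 1*173030 = 1/((4 - 12*32) + 105789/2) - 1*173030 = 1/((4 - 384) + 105789/2) - 173030 = 1/(-380 + 105789/2) - 173030 = 1/(105029/2) - 173030 = 2/105029 - 173030 = -18173167868/105029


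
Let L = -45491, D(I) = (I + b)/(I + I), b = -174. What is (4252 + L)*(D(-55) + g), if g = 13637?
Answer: -5624620951/10 ≈ -5.6246e+8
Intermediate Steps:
D(I) = (-174 + I)/(2*I) (D(I) = (I - 174)/(I + I) = (-174 + I)/((2*I)) = (-174 + I)*(1/(2*I)) = (-174 + I)/(2*I))
(4252 + L)*(D(-55) + g) = (4252 - 45491)*((1/2)*(-174 - 55)/(-55) + 13637) = -41239*((1/2)*(-1/55)*(-229) + 13637) = -41239*(229/110 + 13637) = -41239*1500299/110 = -5624620951/10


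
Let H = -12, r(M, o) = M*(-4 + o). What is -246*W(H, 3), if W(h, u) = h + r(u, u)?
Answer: 3690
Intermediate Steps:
W(h, u) = h + u*(-4 + u)
-246*W(H, 3) = -246*(-12 + 3*(-4 + 3)) = -246*(-12 + 3*(-1)) = -246*(-12 - 3) = -246*(-15) = 3690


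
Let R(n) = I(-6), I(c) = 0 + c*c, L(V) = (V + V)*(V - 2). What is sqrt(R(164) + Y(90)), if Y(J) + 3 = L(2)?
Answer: sqrt(33) ≈ 5.7446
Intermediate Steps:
L(V) = 2*V*(-2 + V) (L(V) = (2*V)*(-2 + V) = 2*V*(-2 + V))
Y(J) = -3 (Y(J) = -3 + 2*2*(-2 + 2) = -3 + 2*2*0 = -3 + 0 = -3)
I(c) = c**2 (I(c) = 0 + c**2 = c**2)
R(n) = 36 (R(n) = (-6)**2 = 36)
sqrt(R(164) + Y(90)) = sqrt(36 - 3) = sqrt(33)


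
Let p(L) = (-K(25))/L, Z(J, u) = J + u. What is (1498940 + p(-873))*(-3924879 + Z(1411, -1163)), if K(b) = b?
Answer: -5135672617580995/873 ≈ -5.8828e+12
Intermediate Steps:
p(L) = -25/L (p(L) = (-1*25)/L = -25/L)
(1498940 + p(-873))*(-3924879 + Z(1411, -1163)) = (1498940 - 25/(-873))*(-3924879 + (1411 - 1163)) = (1498940 - 25*(-1/873))*(-3924879 + 248) = (1498940 + 25/873)*(-3924631) = (1308574645/873)*(-3924631) = -5135672617580995/873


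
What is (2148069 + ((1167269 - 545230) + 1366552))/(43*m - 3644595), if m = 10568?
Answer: -4136660/3190171 ≈ -1.2967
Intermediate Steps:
(2148069 + ((1167269 - 545230) + 1366552))/(43*m - 3644595) = (2148069 + ((1167269 - 545230) + 1366552))/(43*10568 - 3644595) = (2148069 + (622039 + 1366552))/(454424 - 3644595) = (2148069 + 1988591)/(-3190171) = 4136660*(-1/3190171) = -4136660/3190171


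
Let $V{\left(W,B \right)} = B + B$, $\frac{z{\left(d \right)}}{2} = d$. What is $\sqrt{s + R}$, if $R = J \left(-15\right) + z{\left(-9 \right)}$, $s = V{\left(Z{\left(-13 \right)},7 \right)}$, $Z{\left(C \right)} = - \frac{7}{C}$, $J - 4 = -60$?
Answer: $2 \sqrt{209} \approx 28.914$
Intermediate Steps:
$z{\left(d \right)} = 2 d$
$J = -56$ ($J = 4 - 60 = -56$)
$V{\left(W,B \right)} = 2 B$
$s = 14$ ($s = 2 \cdot 7 = 14$)
$R = 822$ ($R = \left(-56\right) \left(-15\right) + 2 \left(-9\right) = 840 - 18 = 822$)
$\sqrt{s + R} = \sqrt{14 + 822} = \sqrt{836} = 2 \sqrt{209}$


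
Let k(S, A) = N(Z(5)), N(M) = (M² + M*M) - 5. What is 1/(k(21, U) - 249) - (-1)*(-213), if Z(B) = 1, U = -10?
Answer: -53677/252 ≈ -213.00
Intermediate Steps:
N(M) = -5 + 2*M² (N(M) = (M² + M²) - 5 = 2*M² - 5 = -5 + 2*M²)
k(S, A) = -3 (k(S, A) = -5 + 2*1² = -5 + 2*1 = -5 + 2 = -3)
1/(k(21, U) - 249) - (-1)*(-213) = 1/(-3 - 249) - (-1)*(-213) = 1/(-252) - 1*213 = -1/252 - 213 = -53677/252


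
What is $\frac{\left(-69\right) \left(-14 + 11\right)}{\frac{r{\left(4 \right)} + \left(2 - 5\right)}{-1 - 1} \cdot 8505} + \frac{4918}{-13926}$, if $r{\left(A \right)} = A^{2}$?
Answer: $- \frac{10176371}{28513485} \approx -0.3569$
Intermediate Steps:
$\frac{\left(-69\right) \left(-14 + 11\right)}{\frac{r{\left(4 \right)} + \left(2 - 5\right)}{-1 - 1} \cdot 8505} + \frac{4918}{-13926} = \frac{\left(-69\right) \left(-14 + 11\right)}{\frac{4^{2} + \left(2 - 5\right)}{-1 - 1} \cdot 8505} + \frac{4918}{-13926} = \frac{\left(-69\right) \left(-3\right)}{\frac{16 + \left(2 - 5\right)}{-2} \cdot 8505} + 4918 \left(- \frac{1}{13926}\right) = \frac{207}{\left(16 - 3\right) \left(- \frac{1}{2}\right) 8505} - \frac{2459}{6963} = \frac{207}{13 \left(- \frac{1}{2}\right) 8505} - \frac{2459}{6963} = \frac{207}{\left(- \frac{13}{2}\right) 8505} - \frac{2459}{6963} = \frac{207}{- \frac{110565}{2}} - \frac{2459}{6963} = 207 \left(- \frac{2}{110565}\right) - \frac{2459}{6963} = - \frac{46}{12285} - \frac{2459}{6963} = - \frac{10176371}{28513485}$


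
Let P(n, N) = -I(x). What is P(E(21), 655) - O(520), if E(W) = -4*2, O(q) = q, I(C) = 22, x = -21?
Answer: -542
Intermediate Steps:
E(W) = -8
P(n, N) = -22 (P(n, N) = -1*22 = -22)
P(E(21), 655) - O(520) = -22 - 1*520 = -22 - 520 = -542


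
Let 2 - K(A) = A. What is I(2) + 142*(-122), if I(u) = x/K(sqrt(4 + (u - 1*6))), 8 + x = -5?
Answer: -34661/2 ≈ -17331.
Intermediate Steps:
x = -13 (x = -8 - 5 = -13)
K(A) = 2 - A
I(u) = -13/(2 - sqrt(-2 + u)) (I(u) = -13/(2 - sqrt(4 + (u - 1*6))) = -13/(2 - sqrt(4 + (u - 6))) = -13/(2 - sqrt(4 + (-6 + u))) = -13/(2 - sqrt(-2 + u)))
I(2) + 142*(-122) = 13/(-2 + sqrt(-2 + 2)) + 142*(-122) = 13/(-2 + sqrt(0)) - 17324 = 13/(-2 + 0) - 17324 = 13/(-2) - 17324 = 13*(-1/2) - 17324 = -13/2 - 17324 = -34661/2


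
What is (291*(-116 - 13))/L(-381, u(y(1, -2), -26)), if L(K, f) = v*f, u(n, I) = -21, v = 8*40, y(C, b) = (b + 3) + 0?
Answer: 12513/2240 ≈ 5.5862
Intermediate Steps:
y(C, b) = 3 + b (y(C, b) = (3 + b) + 0 = 3 + b)
v = 320
L(K, f) = 320*f
(291*(-116 - 13))/L(-381, u(y(1, -2), -26)) = (291*(-116 - 13))/((320*(-21))) = (291*(-129))/(-6720) = -37539*(-1/6720) = 12513/2240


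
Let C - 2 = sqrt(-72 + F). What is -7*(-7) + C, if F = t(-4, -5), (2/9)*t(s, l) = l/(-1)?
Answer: 51 + 3*I*sqrt(22)/2 ≈ 51.0 + 7.0356*I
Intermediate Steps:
t(s, l) = -9*l/2 (t(s, l) = 9*(l/(-1))/2 = 9*(l*(-1))/2 = 9*(-l)/2 = -9*l/2)
F = 45/2 (F = -9/2*(-5) = 45/2 ≈ 22.500)
C = 2 + 3*I*sqrt(22)/2 (C = 2 + sqrt(-72 + 45/2) = 2 + sqrt(-99/2) = 2 + 3*I*sqrt(22)/2 ≈ 2.0 + 7.0356*I)
-7*(-7) + C = -7*(-7) + (2 + 3*I*sqrt(22)/2) = 49 + (2 + 3*I*sqrt(22)/2) = 51 + 3*I*sqrt(22)/2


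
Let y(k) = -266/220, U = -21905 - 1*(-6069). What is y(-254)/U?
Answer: 133/1741960 ≈ 7.6351e-5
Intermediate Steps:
U = -15836 (U = -21905 + 6069 = -15836)
y(k) = -133/110 (y(k) = -266*1/220 = -133/110)
y(-254)/U = -133/110/(-15836) = -133/110*(-1/15836) = 133/1741960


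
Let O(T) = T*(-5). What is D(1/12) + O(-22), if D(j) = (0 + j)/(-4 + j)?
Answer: 5169/47 ≈ 109.98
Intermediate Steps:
O(T) = -5*T
D(j) = j/(-4 + j)
D(1/12) + O(-22) = 1/(12*(-4 + 1/12)) - 5*(-22) = 1/(12*(-4 + 1/12)) + 110 = 1/(12*(-47/12)) + 110 = (1/12)*(-12/47) + 110 = -1/47 + 110 = 5169/47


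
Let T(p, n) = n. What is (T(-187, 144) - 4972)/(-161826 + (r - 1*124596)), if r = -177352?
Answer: 2414/231887 ≈ 0.010410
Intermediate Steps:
(T(-187, 144) - 4972)/(-161826 + (r - 1*124596)) = (144 - 4972)/(-161826 + (-177352 - 1*124596)) = -4828/(-161826 + (-177352 - 124596)) = -4828/(-161826 - 301948) = -4828/(-463774) = -4828*(-1/463774) = 2414/231887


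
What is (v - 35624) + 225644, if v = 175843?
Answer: 365863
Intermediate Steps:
(v - 35624) + 225644 = (175843 - 35624) + 225644 = 140219 + 225644 = 365863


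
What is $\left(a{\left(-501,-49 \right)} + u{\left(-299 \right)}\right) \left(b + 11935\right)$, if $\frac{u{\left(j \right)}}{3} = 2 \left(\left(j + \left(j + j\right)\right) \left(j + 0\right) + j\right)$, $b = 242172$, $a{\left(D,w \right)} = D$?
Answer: $408330382761$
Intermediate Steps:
$u{\left(j \right)} = 6 j + 18 j^{2}$ ($u{\left(j \right)} = 3 \cdot 2 \left(\left(j + \left(j + j\right)\right) \left(j + 0\right) + j\right) = 3 \cdot 2 \left(\left(j + 2 j\right) j + j\right) = 3 \cdot 2 \left(3 j j + j\right) = 3 \cdot 2 \left(3 j^{2} + j\right) = 3 \cdot 2 \left(j + 3 j^{2}\right) = 3 \left(2 j + 6 j^{2}\right) = 6 j + 18 j^{2}$)
$\left(a{\left(-501,-49 \right)} + u{\left(-299 \right)}\right) \left(b + 11935\right) = \left(-501 + 6 \left(-299\right) \left(1 + 3 \left(-299\right)\right)\right) \left(242172 + 11935\right) = \left(-501 + 6 \left(-299\right) \left(1 - 897\right)\right) 254107 = \left(-501 + 6 \left(-299\right) \left(-896\right)\right) 254107 = \left(-501 + 1607424\right) 254107 = 1606923 \cdot 254107 = 408330382761$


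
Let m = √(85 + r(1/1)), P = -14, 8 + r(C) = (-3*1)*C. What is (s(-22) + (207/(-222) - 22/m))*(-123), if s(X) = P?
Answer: 135915/74 + 1353*√74/37 ≈ 2151.3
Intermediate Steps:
r(C) = -8 - 3*C (r(C) = -8 + (-3*1)*C = -8 - 3*C)
s(X) = -14
m = √74 (m = √(85 + (-8 - 3/1)) = √(85 + (-8 - 3*1)) = √(85 + (-8 - 3)) = √(85 - 11) = √74 ≈ 8.6023)
(s(-22) + (207/(-222) - 22/m))*(-123) = (-14 + (207/(-222) - 22*√74/74))*(-123) = (-14 + (207*(-1/222) - 11*√74/37))*(-123) = (-14 + (-69/74 - 11*√74/37))*(-123) = (-1105/74 - 11*√74/37)*(-123) = 135915/74 + 1353*√74/37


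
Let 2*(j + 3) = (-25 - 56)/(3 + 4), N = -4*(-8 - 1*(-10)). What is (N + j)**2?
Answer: 55225/196 ≈ 281.76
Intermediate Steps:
N = -8 (N = -4*(-8 + 10) = -4*2 = -8)
j = -123/14 (j = -3 + ((-25 - 56)/(3 + 4))/2 = -3 + (-81/7)/2 = -3 + (-81*1/7)/2 = -3 + (1/2)*(-81/7) = -3 - 81/14 = -123/14 ≈ -8.7857)
(N + j)**2 = (-8 - 123/14)**2 = (-235/14)**2 = 55225/196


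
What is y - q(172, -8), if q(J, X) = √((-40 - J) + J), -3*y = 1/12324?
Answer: -1/36972 - 2*I*√10 ≈ -2.7047e-5 - 6.3246*I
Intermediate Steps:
y = -1/36972 (y = -⅓/12324 = -⅓*1/12324 = -1/36972 ≈ -2.7047e-5)
q(J, X) = 2*I*√10 (q(J, X) = √(-40) = 2*I*√10)
y - q(172, -8) = -1/36972 - 2*I*√10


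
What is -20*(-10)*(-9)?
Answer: -1800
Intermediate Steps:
-20*(-10)*(-9) = 200*(-9) = -1800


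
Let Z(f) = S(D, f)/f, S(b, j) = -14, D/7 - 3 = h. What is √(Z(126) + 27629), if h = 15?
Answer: 2*√62165/3 ≈ 166.22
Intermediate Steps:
D = 126 (D = 21 + 7*15 = 21 + 105 = 126)
Z(f) = -14/f
√(Z(126) + 27629) = √(-14/126 + 27629) = √(-14*1/126 + 27629) = √(-⅑ + 27629) = √(248660/9) = 2*√62165/3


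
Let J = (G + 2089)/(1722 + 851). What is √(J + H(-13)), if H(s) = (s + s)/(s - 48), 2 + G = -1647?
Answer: √14712460314/156953 ≈ 0.77281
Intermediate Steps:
G = -1649 (G = -2 - 1647 = -1649)
H(s) = 2*s/(-48 + s) (H(s) = (2*s)/(-48 + s) = 2*s/(-48 + s))
J = 440/2573 (J = (-1649 + 2089)/(1722 + 851) = 440/2573 ≈ 0.17101)
√(J + H(-13)) = √(440/2573 + 2*(-13)/(-48 - 13)) = √(440/2573 + 2*(-13)/(-61)) = √(440/2573 + 2*(-13)*(-1/61)) = √(440/2573 + 26/61) = √(93738/156953) = √14712460314/156953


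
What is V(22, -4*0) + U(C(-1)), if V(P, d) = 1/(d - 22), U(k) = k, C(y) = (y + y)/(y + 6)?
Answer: -49/110 ≈ -0.44545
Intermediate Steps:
C(y) = 2*y/(6 + y) (C(y) = (2*y)/(6 + y) = 2*y/(6 + y))
V(P, d) = 1/(-22 + d)
V(22, -4*0) + U(C(-1)) = 1/(-22 - 4*0) + 2*(-1)/(6 - 1) = 1/(-22 + 0) + 2*(-1)/5 = 1/(-22) + 2*(-1)*(⅕) = -1/22 - ⅖ = -49/110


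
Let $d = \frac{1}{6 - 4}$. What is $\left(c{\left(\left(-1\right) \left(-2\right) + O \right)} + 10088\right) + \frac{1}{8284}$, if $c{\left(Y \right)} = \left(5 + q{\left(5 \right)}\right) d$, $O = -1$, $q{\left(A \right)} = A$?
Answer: $\frac{83610413}{8284} \approx 10093.0$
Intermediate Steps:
$d = \frac{1}{2} \approx 0.5$
$c{\left(Y \right)} = 5$ ($c{\left(Y \right)} = \left(5 + 5\right) \frac{1}{2} = 10 \cdot \frac{1}{2} = 5$)
$\left(c{\left(\left(-1\right) \left(-2\right) + O \right)} + 10088\right) + \frac{1}{8284} = \left(5 + 10088\right) + \frac{1}{8284} = 10093 + \frac{1}{8284} = \frac{83610413}{8284}$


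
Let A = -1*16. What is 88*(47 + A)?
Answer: 2728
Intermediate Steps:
A = -16
88*(47 + A) = 88*(47 - 16) = 88*31 = 2728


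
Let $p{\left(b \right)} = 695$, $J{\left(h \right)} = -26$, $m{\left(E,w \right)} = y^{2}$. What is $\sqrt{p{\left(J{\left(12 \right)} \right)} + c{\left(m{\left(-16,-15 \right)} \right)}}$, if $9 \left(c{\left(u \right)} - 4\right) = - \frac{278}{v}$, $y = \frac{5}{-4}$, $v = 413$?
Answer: $\frac{\sqrt{1072934765}}{1239} \approx 26.437$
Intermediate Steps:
$y = - \frac{5}{4}$ ($y = 5 \left(- \frac{1}{4}\right) = - \frac{5}{4} \approx -1.25$)
$m{\left(E,w \right)} = \frac{25}{16}$ ($m{\left(E,w \right)} = \left(- \frac{5}{4}\right)^{2} = \frac{25}{16}$)
$c{\left(u \right)} = \frac{14590}{3717}$ ($c{\left(u \right)} = 4 + \frac{\left(-278\right) \frac{1}{413}}{9} = 4 + \frac{1}{9} \left(- \frac{278}{413}\right) = 4 - \frac{278}{3717} = \frac{14590}{3717}$)
$\sqrt{p{\left(J{\left(12 \right)} \right)} + c{\left(m{\left(-16,-15 \right)} \right)}} = \sqrt{695 + \frac{14590}{3717}} = \sqrt{\frac{2597905}{3717}} = \frac{\sqrt{1072934765}}{1239}$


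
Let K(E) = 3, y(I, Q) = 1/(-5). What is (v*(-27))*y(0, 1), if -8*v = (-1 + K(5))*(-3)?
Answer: 81/20 ≈ 4.0500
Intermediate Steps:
y(I, Q) = -⅕
v = ¾ (v = -(-1 + 3)*(-3)/8 = -(-3)/4 = -⅛*(-6) = ¾ ≈ 0.75000)
(v*(-27))*y(0, 1) = ((¾)*(-27))*(-⅕) = -81/4*(-⅕) = 81/20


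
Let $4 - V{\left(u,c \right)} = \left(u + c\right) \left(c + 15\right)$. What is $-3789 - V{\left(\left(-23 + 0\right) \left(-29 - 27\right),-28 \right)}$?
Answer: $-20173$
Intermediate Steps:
$V{\left(u,c \right)} = 4 - \left(15 + c\right) \left(c + u\right)$ ($V{\left(u,c \right)} = 4 - \left(u + c\right) \left(c + 15\right) = 4 - \left(c + u\right) \left(15 + c\right) = 4 - \left(15 + c\right) \left(c + u\right)$)
$-3789 - V{\left(\left(-23 + 0\right) \left(-29 - 27\right),-28 \right)} = -3789 - \left(4 - \left(-28\right)^{2} - -420 - 15 \left(-23 + 0\right) \left(-29 - 27\right) - - 28 \left(-23 + 0\right) \left(-29 - 27\right)\right) = -3789 - \left(4 - 784 + 420 - 15 \left(\left(-23\right) \left(-56\right)\right) - - 28 \left(\left(-23\right) \left(-56\right)\right)\right) = -3789 - \left(4 - 784 + 420 - 19320 - \left(-28\right) 1288\right) = -3789 - \left(4 - 784 + 420 - 19320 + 36064\right) = -3789 - 16384 = -20173$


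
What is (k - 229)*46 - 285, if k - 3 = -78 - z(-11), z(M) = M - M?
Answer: -14269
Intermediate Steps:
z(M) = 0
k = -75 (k = 3 + (-78 - 1*0) = 3 + (-78 + 0) = 3 - 78 = -75)
(k - 229)*46 - 285 = (-75 - 229)*46 - 285 = -304*46 - 285 = -13984 - 285 = -14269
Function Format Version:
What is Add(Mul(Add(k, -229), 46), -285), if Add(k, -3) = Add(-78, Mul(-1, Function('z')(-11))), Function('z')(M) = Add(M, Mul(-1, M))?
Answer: -14269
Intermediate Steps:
Function('z')(M) = 0
k = -75 (k = Add(3, Add(-78, Mul(-1, 0))) = Add(3, Add(-78, 0)) = Add(3, -78) = -75)
Add(Mul(Add(k, -229), 46), -285) = Add(Mul(Add(-75, -229), 46), -285) = Add(Mul(-304, 46), -285) = Add(-13984, -285) = -14269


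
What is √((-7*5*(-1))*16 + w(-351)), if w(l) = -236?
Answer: 18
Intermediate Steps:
√((-7*5*(-1))*16 + w(-351)) = √((-7*5*(-1))*16 - 236) = √(-35*(-1)*16 - 236) = √(35*16 - 236) = √(560 - 236) = √324 = 18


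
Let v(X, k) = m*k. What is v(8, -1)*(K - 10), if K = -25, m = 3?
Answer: 105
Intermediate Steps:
v(X, k) = 3*k
v(8, -1)*(K - 10) = (3*(-1))*(-25 - 10) = -3*(-35) = 105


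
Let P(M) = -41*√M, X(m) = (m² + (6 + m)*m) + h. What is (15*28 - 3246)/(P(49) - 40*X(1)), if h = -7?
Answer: 942/109 ≈ 8.6422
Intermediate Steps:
X(m) = -7 + m² + m*(6 + m) (X(m) = (m² + (6 + m)*m) - 7 = (m² + m*(6 + m)) - 7 = -7 + m² + m*(6 + m))
(15*28 - 3246)/(P(49) - 40*X(1)) = (15*28 - 3246)/(-41*√49 - 40*(-7 + 2*1² + 6*1)) = (420 - 3246)/(-41*7 - 40*(-7 + 2*1 + 6)) = -2826/(-287 - 40*(-7 + 2 + 6)) = -2826/(-287 - 40*1) = -2826/(-287 - 40) = -2826/(-327) = -2826*(-1/327) = 942/109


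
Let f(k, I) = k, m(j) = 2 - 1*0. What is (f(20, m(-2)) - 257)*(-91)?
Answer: 21567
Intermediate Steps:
m(j) = 2 (m(j) = 2 + 0 = 2)
(f(20, m(-2)) - 257)*(-91) = (20 - 257)*(-91) = -237*(-91) = 21567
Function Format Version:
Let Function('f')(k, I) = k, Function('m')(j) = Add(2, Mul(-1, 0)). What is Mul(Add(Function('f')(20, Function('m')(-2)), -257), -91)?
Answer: 21567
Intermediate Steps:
Function('m')(j) = 2 (Function('m')(j) = Add(2, 0) = 2)
Mul(Add(Function('f')(20, Function('m')(-2)), -257), -91) = Mul(Add(20, -257), -91) = Mul(-237, -91) = 21567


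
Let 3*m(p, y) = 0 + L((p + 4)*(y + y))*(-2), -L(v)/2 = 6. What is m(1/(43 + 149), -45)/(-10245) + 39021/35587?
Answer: 399485449/364588815 ≈ 1.0957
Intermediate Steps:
L(v) = -12 (L(v) = -2*6 = -12)
m(p, y) = 8 (m(p, y) = (0 - 12*(-2))/3 = (0 + 24)/3 = (⅓)*24 = 8)
m(1/(43 + 149), -45)/(-10245) + 39021/35587 = 8/(-10245) + 39021/35587 = 8*(-1/10245) + 39021*(1/35587) = -8/10245 + 39021/35587 = 399485449/364588815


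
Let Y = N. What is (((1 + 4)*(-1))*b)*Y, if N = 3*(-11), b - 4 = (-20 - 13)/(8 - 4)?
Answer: -2805/4 ≈ -701.25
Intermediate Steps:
b = -17/4 (b = 4 + (-20 - 13)/(8 - 4) = 4 - 33/4 = -17/4 ≈ -4.2500)
N = -33
Y = -33
(((1 + 4)*(-1))*b)*Y = (((1 + 4)*(-1))*(-17/4))*(-33) = ((5*(-1))*(-17/4))*(-33) = -5*(-17/4)*(-33) = (85/4)*(-33) = -2805/4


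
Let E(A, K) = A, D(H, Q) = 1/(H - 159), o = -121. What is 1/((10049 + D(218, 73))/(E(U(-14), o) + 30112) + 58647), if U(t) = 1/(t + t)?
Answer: 49744965/2917409563331 ≈ 1.7051e-5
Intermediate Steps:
U(t) = 1/(2*t)
D(H, Q) = 1/(-159 + H)
1/((10049 + D(218, 73))/(E(U(-14), o) + 30112) + 58647) = 1/((10049 + 1/(-159 + 218))/((½)/(-14) + 30112) + 58647) = 1/((10049 + 1/59)/((½)*(-1/14) + 30112) + 58647) = 1/((10049 + 1/59)/(-1/28 + 30112) + 58647) = 1/(592892/(59*(843135/28)) + 58647) = 1/((592892/59)*(28/843135) + 58647) = 1/(16600976/49744965 + 58647) = 1/(2917409563331/49744965) = 49744965/2917409563331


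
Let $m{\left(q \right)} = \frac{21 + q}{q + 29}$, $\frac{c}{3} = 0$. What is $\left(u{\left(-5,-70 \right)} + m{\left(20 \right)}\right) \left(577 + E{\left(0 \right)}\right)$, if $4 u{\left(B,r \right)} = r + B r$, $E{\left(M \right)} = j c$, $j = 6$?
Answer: $\frac{2002767}{49} \approx 40873.0$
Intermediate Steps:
$c = 0$ ($c = 3 \cdot 0 = 0$)
$E{\left(M \right)} = 0$ ($E{\left(M \right)} = 6 \cdot 0 = 0$)
$u{\left(B,r \right)} = \frac{r}{4} + \frac{B r}{4}$ ($u{\left(B,r \right)} = \frac{r + B r}{4} = \frac{r}{4} + \frac{B r}{4}$)
$m{\left(q \right)} = \frac{21 + q}{29 + q}$
$\left(u{\left(-5,-70 \right)} + m{\left(20 \right)}\right) \left(577 + E{\left(0 \right)}\right) = \left(\frac{1}{4} \left(-70\right) \left(1 - 5\right) + \frac{21 + 20}{29 + 20}\right) \left(577 + 0\right) = \left(\frac{1}{4} \left(-70\right) \left(-4\right) + \frac{1}{49} \cdot 41\right) 577 = \left(70 + \frac{1}{49} \cdot 41\right) 577 = \left(70 + \frac{41}{49}\right) 577 = \frac{3471}{49} \cdot 577 = \frac{2002767}{49}$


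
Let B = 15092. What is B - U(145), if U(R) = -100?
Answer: 15192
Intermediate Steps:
B - U(145) = 15092 - 1*(-100) = 15092 + 100 = 15192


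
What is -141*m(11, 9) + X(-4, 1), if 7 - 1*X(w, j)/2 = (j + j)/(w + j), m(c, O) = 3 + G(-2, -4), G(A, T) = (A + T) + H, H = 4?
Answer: -377/3 ≈ -125.67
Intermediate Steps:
G(A, T) = 4 + A + T (G(A, T) = (A + T) + 4 = 4 + A + T)
m(c, O) = 1 (m(c, O) = 3 + (4 - 2 - 4) = 3 - 2 = 1)
X(w, j) = 14 - 4*j/(j + w) (X(w, j) = 14 - 2*(j + j)/(w + j) = 14 - 2*2*j/(j + w) = 14 - 4*j/(j + w))
-141*m(11, 9) + X(-4, 1) = -141*1 + 2*(5*1 + 7*(-4))/(1 - 4) = -141 + 2*(5 - 28)/(-3) = -141 + 2*(-⅓)*(-23) = -141 + 46/3 = -377/3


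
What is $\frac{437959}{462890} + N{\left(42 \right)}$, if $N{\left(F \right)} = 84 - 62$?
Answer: $\frac{10621539}{462890} \approx 22.946$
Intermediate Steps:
$N{\left(F \right)} = 22$
$\frac{437959}{462890} + N{\left(42 \right)} = \frac{437959}{462890} + 22 = \frac{10621539}{462890}$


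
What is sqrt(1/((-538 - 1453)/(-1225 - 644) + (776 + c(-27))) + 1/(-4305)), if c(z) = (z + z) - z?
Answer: sqrt(1490852758605)/36799140 ≈ 0.033180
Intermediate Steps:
c(z) = z (c(z) = 2*z - z = z)
sqrt(1/((-538 - 1453)/(-1225 - 644) + (776 + c(-27))) + 1/(-4305)) = sqrt(1/((-538 - 1453)/(-1225 - 644) + (776 - 27)) + 1/(-4305)) = sqrt(1/(-1991/(-1869) + 749) - 1/4305) = sqrt(1/(-1991*(-1/1869) + 749) - 1/4305) = sqrt(1/(1991/1869 + 749) - 1/4305) = sqrt(1/(1401872/1869) - 1/4305) = sqrt(1869/1401872 - 1/4305) = sqrt(162053/147196560) = sqrt(1490852758605)/36799140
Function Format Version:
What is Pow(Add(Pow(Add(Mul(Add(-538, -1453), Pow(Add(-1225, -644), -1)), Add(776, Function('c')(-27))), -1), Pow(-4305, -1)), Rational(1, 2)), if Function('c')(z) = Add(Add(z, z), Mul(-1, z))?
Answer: Mul(Rational(1, 36799140), Pow(1490852758605, Rational(1, 2))) ≈ 0.033180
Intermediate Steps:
Function('c')(z) = z (Function('c')(z) = Add(Mul(2, z), Mul(-1, z)) = z)
Pow(Add(Pow(Add(Mul(Add(-538, -1453), Pow(Add(-1225, -644), -1)), Add(776, Function('c')(-27))), -1), Pow(-4305, -1)), Rational(1, 2)) = Pow(Add(Pow(Add(Mul(Add(-538, -1453), Pow(Add(-1225, -644), -1)), Add(776, -27)), -1), Pow(-4305, -1)), Rational(1, 2)) = Pow(Add(Pow(Add(Mul(-1991, Pow(-1869, -1)), 749), -1), Rational(-1, 4305)), Rational(1, 2)) = Pow(Add(Pow(Add(Mul(-1991, Rational(-1, 1869)), 749), -1), Rational(-1, 4305)), Rational(1, 2)) = Pow(Add(Pow(Add(Rational(1991, 1869), 749), -1), Rational(-1, 4305)), Rational(1, 2)) = Pow(Add(Pow(Rational(1401872, 1869), -1), Rational(-1, 4305)), Rational(1, 2)) = Pow(Add(Rational(1869, 1401872), Rational(-1, 4305)), Rational(1, 2)) = Pow(Rational(162053, 147196560), Rational(1, 2)) = Mul(Rational(1, 36799140), Pow(1490852758605, Rational(1, 2)))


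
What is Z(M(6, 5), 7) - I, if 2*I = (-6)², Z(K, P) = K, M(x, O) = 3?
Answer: -15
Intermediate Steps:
I = 18 (I = (½)*(-6)² = (½)*36 = 18)
Z(M(6, 5), 7) - I = 3 - 1*18 = 3 - 18 = -15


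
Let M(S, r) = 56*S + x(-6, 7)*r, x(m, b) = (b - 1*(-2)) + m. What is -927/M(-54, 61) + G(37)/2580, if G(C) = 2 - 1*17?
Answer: 52201/162884 ≈ 0.32048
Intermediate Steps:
x(m, b) = 2 + b + m (x(m, b) = (b + 2) + m = (2 + b) + m = 2 + b + m)
M(S, r) = 3*r + 56*S (M(S, r) = 56*S + (2 + 7 - 6)*r = 56*S + 3*r = 3*r + 56*S)
G(C) = -15 (G(C) = 2 - 17 = -15)
-927/M(-54, 61) + G(37)/2580 = -927/(3*61 + 56*(-54)) - 15/2580 = -927/(183 - 3024) - 15*1/2580 = -927/(-2841) - 1/172 = -927*(-1/2841) - 1/172 = 309/947 - 1/172 = 52201/162884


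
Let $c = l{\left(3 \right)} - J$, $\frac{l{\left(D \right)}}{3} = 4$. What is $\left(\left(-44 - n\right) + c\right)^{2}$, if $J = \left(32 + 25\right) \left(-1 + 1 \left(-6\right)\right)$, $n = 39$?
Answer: $107584$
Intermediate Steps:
$l{\left(D \right)} = 12$ ($l{\left(D \right)} = 3 \cdot 4 = 12$)
$J = -399$ ($J = 57 \left(-1 - 6\right) = 57 \left(-7\right) = -399$)
$c = 411$ ($c = 12 - -399 = 12 + 399 = 411$)
$\left(\left(-44 - n\right) + c\right)^{2} = \left(\left(-44 - 39\right) + 411\right)^{2} = \left(-83 + 411\right)^{2} = 328^{2} = 107584$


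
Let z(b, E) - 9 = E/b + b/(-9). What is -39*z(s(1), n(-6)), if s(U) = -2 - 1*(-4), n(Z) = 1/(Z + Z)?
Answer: -8177/24 ≈ -340.71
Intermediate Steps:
n(Z) = 1/(2*Z)
s(U) = 2 (s(U) = -2 + 4 = 2)
z(b, E) = 9 - b/9 + E/b (z(b, E) = 9 + (E/b + b/(-9)) = 9 + (E/b + b*(-1/9)) = 9 + (E/b - b/9) = 9 + (-b/9 + E/b) = 9 - b/9 + E/b)
-39*z(s(1), n(-6)) = -39*(9 - 1/9*2 + ((1/2)/(-6))/2) = -39*(9 - 2/9 + ((1/2)*(-1/6))*(1/2)) = -39*(9 - 2/9 - 1/12*1/2) = -39*(9 - 2/9 - 1/24) = -39*629/72 = -8177/24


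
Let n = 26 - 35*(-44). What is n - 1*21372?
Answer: -19806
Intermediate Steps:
n = 1566 (n = 26 + 1540 = 1566)
n - 1*21372 = 1566 - 1*21372 = 1566 - 21372 = -19806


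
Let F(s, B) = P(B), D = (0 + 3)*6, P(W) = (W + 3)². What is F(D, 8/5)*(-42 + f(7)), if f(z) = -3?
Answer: -4761/5 ≈ -952.20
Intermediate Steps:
P(W) = (3 + W)²
D = 18 (D = 3*6 = 18)
F(s, B) = (3 + B)²
F(D, 8/5)*(-42 + f(7)) = (3 + 8/5)²*(-42 - 3) = (3 + 8*(⅕))²*(-45) = (3 + 8/5)²*(-45) = (23/5)²*(-45) = (529/25)*(-45) = -4761/5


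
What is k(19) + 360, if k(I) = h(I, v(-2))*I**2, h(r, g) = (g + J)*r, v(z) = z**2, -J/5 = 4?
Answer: -109384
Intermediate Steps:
J = -20 (J = -5*4 = -20)
h(r, g) = r*(-20 + g) (h(r, g) = (g - 20)*r = (-20 + g)*r = r*(-20 + g))
k(I) = -16*I**3 (k(I) = (I*(-20 + (-2)**2))*I**2 = (I*(-20 + 4))*I**2 = (I*(-16))*I**2 = (-16*I)*I**2 = -16*I**3)
k(19) + 360 = -16*19**3 + 360 = -16*6859 + 360 = -109744 + 360 = -109384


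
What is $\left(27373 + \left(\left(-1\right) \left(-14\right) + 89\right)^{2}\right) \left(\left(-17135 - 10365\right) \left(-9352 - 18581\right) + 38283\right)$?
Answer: $29177612229906$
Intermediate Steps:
$\left(27373 + \left(\left(-1\right) \left(-14\right) + 89\right)^{2}\right) \left(\left(-17135 - 10365\right) \left(-9352 - 18581\right) + 38283\right) = \left(27373 + \left(14 + 89\right)^{2}\right) \left(\left(-27500\right) \left(-27933\right) + 38283\right) = \left(27373 + 103^{2}\right) \left(768157500 + 38283\right) = \left(27373 + 10609\right) 768195783 = 37982 \cdot 768195783 = 29177612229906$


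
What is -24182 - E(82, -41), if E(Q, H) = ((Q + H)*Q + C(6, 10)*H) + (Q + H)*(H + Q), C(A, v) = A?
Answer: -28979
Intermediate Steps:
E(Q, H) = (H + Q)² + 6*H + Q*(H + Q) (E(Q, H) = ((Q + H)*Q + 6*H) + (Q + H)*(H + Q) = ((H + Q)*Q + 6*H) + (H + Q)*(H + Q) = (Q*(H + Q) + 6*H) + (H + Q)² = (6*H + Q*(H + Q)) + (H + Q)² = (H + Q)² + 6*H + Q*(H + Q))
-24182 - E(82, -41) = -24182 - (82² + (-41 + 82)² + 6*(-41) - 41*82) = -24182 - (6724 + 41² - 246 - 3362) = -24182 - (6724 + 1681 - 246 - 3362) = -24182 - 1*4797 = -24182 - 4797 = -28979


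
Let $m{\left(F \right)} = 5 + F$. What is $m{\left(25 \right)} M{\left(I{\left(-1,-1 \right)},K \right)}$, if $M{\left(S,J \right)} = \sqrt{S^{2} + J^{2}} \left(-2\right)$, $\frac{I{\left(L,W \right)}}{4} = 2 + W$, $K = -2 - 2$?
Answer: $- 240 \sqrt{2} \approx -339.41$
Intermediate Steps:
$K = -4$
$I{\left(L,W \right)} = 8 + 4 W$ ($I{\left(L,W \right)} = 4 \left(2 + W\right) = 8 + 4 W$)
$M{\left(S,J \right)} = - 2 \sqrt{J^{2} + S^{2}}$ ($M{\left(S,J \right)} = \sqrt{J^{2} + S^{2}} \left(-2\right) = - 2 \sqrt{J^{2} + S^{2}}$)
$m{\left(25 \right)} M{\left(I{\left(-1,-1 \right)},K \right)} = \left(5 + 25\right) \left(- 2 \sqrt{\left(-4\right)^{2} + \left(8 + 4 \left(-1\right)\right)^{2}}\right) = 30 \left(- 2 \sqrt{16 + \left(8 - 4\right)^{2}}\right) = 30 \left(- 2 \sqrt{16 + 4^{2}}\right) = 30 \left(- 2 \sqrt{16 + 16}\right) = 30 \left(- 2 \sqrt{32}\right) = 30 \left(- 2 \cdot 4 \sqrt{2}\right) = 30 \left(- 8 \sqrt{2}\right) = - 240 \sqrt{2}$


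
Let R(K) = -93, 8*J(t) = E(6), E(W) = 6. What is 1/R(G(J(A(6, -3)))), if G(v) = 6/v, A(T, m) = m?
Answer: -1/93 ≈ -0.010753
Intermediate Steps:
J(t) = ¾ (J(t) = (⅛)*6 = ¾)
1/R(G(J(A(6, -3)))) = 1/(-93) = -1/93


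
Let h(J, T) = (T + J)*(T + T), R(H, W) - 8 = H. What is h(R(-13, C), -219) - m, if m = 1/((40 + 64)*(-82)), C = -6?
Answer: 836699137/8528 ≈ 98112.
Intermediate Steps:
R(H, W) = 8 + H
h(J, T) = 2*T*(J + T) (h(J, T) = (J + T)*(2*T) = 2*T*(J + T))
m = -1/8528 (m = 1/(104*(-82)) = 1/(-8528) = -1/8528 ≈ -0.00011726)
h(R(-13, C), -219) - m = 2*(-219)*((8 - 13) - 219) - 1*(-1/8528) = 2*(-219)*(-5 - 219) + 1/8528 = 2*(-219)*(-224) + 1/8528 = 98112 + 1/8528 = 836699137/8528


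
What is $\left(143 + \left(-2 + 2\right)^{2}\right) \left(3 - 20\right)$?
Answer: $-2431$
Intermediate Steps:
$\left(143 + \left(-2 + 2\right)^{2}\right) \left(3 - 20\right) = \left(143 + 0^{2}\right) \left(3 - 20\right) = \left(143 + 0\right) \left(-17\right) = 143 \left(-17\right) = -2431$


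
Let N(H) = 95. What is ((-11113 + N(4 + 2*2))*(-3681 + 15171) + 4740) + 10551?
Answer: -126581529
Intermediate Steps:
((-11113 + N(4 + 2*2))*(-3681 + 15171) + 4740) + 10551 = ((-11113 + 95)*(-3681 + 15171) + 4740) + 10551 = (-11018*11490 + 4740) + 10551 = (-126596820 + 4740) + 10551 = -126592080 + 10551 = -126581529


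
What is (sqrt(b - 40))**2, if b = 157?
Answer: 117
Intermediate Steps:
(sqrt(b - 40))**2 = (sqrt(157 - 40))**2 = (sqrt(117))**2 = (3*sqrt(13))**2 = 117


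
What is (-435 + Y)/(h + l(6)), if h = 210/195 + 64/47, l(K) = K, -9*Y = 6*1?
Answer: -798577/15468 ≈ -51.628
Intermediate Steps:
Y = -⅔ (Y = -2/3 = -⅑*6 = -⅔ ≈ -0.66667)
h = 1490/611 (h = 210*(1/195) + 64*(1/47) = 14/13 + 64/47 = 1490/611 ≈ 2.4386)
(-435 + Y)/(h + l(6)) = (-435 - ⅔)/(1490/611 + 6) = -1307/(3*5156/611) = -1307/3*611/5156 = -798577/15468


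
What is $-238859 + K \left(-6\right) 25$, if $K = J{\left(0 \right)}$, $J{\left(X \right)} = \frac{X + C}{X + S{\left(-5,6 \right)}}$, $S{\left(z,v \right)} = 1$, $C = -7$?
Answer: $-237809$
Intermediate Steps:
$J{\left(X \right)} = \frac{-7 + X}{1 + X}$ ($J{\left(X \right)} = \frac{X - 7}{X + 1} = \frac{-7 + X}{1 + X}$)
$K = -7$ ($K = \frac{-7 + 0}{1 + 0} = 1^{-1} \left(-7\right) = 1 \left(-7\right) = -7$)
$-238859 + K \left(-6\right) 25 = -238859 + \left(-7\right) \left(-6\right) 25 = -238859 + 42 \cdot 25 = -238859 + 1050 = -237809$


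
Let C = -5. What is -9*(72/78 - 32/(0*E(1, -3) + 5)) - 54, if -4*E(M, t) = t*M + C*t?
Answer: -306/65 ≈ -4.7077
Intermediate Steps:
E(M, t) = 5*t/4 - M*t/4 (E(M, t) = -(t*M - 5*t)/4 = -(M*t - 5*t)/4 = -(-5*t + M*t)/4 = 5*t/4 - M*t/4)
-9*(72/78 - 32/(0*E(1, -3) + 5)) - 54 = -9*(72/78 - 32/(0*((1/4)*(-3)*(5 - 1*1)) + 5)) - 54 = -9*(72*(1/78) - 32/(0*((1/4)*(-3)*(5 - 1)) + 5)) - 54 = -9*(12/13 - 32/(0*((1/4)*(-3)*4) + 5)) - 54 = -9*(12/13 - 32/(0*(-3) + 5)) - 54 = -9*(12/13 - 32/(0 + 5)) - 54 = -9*(12/13 - 32/5) - 54 = -9*(-356/65) - 54 = 3204/65 - 54 = -306/65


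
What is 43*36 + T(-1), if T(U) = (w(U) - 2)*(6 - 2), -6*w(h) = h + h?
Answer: 4624/3 ≈ 1541.3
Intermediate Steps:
w(h) = -h/3 (w(h) = -(h + h)/6 = -h/3)
T(U) = -8 - 4*U/3 (T(U) = (-U/3 - 2)*(6 - 2) = (-2 - U/3)*4 = -8 - 4*U/3)
43*36 + T(-1) = 43*36 + (-8 - 4/3*(-1)) = 1548 + (-8 + 4/3) = 1548 - 20/3 = 4624/3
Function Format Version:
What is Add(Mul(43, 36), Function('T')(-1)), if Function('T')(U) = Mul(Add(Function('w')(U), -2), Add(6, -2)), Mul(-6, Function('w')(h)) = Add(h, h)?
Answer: Rational(4624, 3) ≈ 1541.3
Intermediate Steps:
Function('w')(h) = Mul(Rational(-1, 3), h) (Function('w')(h) = Mul(Rational(-1, 6), Add(h, h)) = Mul(Rational(-1, 6), Mul(2, h)) = Mul(Rational(-1, 3), h))
Function('T')(U) = Add(-8, Mul(Rational(-4, 3), U)) (Function('T')(U) = Mul(Add(Mul(Rational(-1, 3), U), -2), Add(6, -2)) = Mul(Add(-2, Mul(Rational(-1, 3), U)), 4) = Add(-8, Mul(Rational(-4, 3), U)))
Add(Mul(43, 36), Function('T')(-1)) = Add(Mul(43, 36), Add(-8, Mul(Rational(-4, 3), -1))) = Add(1548, Add(-8, Rational(4, 3))) = Add(1548, Rational(-20, 3)) = Rational(4624, 3)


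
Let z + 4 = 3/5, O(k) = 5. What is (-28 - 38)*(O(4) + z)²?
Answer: -4224/25 ≈ -168.96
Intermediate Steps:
z = -17/5 (z = -4 + 3/5 = -4 + 3*(⅕) = -4 + ⅗ = -17/5 ≈ -3.4000)
(-28 - 38)*(O(4) + z)² = (-28 - 38)*(5 - 17/5)² = -66*(8/5)² = -66*64/25 = -4224/25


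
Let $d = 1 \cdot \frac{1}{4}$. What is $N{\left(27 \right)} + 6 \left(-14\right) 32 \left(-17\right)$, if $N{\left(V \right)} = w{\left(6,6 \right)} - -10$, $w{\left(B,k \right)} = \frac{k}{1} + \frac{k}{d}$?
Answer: $45736$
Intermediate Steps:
$d = \frac{1}{4}$ ($d = 1 \cdot \frac{1}{4} = \frac{1}{4} \approx 0.25$)
$w{\left(B,k \right)} = 5 k$ ($w{\left(B,k \right)} = \frac{k}{1} + k \frac{1}{\frac{1}{4}} = k 1 + k 4 = k + 4 k = 5 k$)
$N{\left(V \right)} = 40$ ($N{\left(V \right)} = 5 \cdot 6 - -10 = 30 + 10 = 40$)
$N{\left(27 \right)} + 6 \left(-14\right) 32 \left(-17\right) = 40 + 6 \left(-14\right) 32 \left(-17\right) = 40 - -45696 = 40 + 45696 = 45736$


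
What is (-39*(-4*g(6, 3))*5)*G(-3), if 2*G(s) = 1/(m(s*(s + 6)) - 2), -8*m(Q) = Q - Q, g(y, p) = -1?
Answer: 195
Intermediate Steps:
m(Q) = 0 (m(Q) = -(Q - Q)/8 = -⅛*0 = 0)
G(s) = -¼ (G(s) = 1/(2*(0 - 2)) = (½)/(-2) = (½)*(-½) = -¼)
(-39*(-4*g(6, 3))*5)*G(-3) = -39*(-4*(-1))*5*(-¼) = -156*5*(-¼) = -39*20*(-¼) = -780*(-¼) = 195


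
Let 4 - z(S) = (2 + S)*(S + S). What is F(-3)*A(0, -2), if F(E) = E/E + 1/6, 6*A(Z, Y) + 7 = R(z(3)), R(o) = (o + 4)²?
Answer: 371/4 ≈ 92.750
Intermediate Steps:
z(S) = 4 - 2*S*(2 + S) (z(S) = 4 - (2 + S)*(S + S) = 4 - (2 + S)*2*S = 4 - 2*S*(2 + S))
R(o) = (4 + o)²
A(Z, Y) = 159/2 (A(Z, Y) = -7/6 + (4 + (4 - 4*3 - 2*3²))²/6 = -7/6 + (4 + (4 - 12 - 2*9))²/6 = -7/6 + (4 + (4 - 12 - 18))²/6 = -7/6 + (4 - 26)²/6 = -7/6 + (⅙)*(-22)² = -7/6 + (⅙)*484 = -7/6 + 242/3 = 159/2)
F(E) = 7/6 (F(E) = 1 + 1*(⅙) = 1 + ⅙ = 7/6)
F(-3)*A(0, -2) = (7/6)*(159/2) = 371/4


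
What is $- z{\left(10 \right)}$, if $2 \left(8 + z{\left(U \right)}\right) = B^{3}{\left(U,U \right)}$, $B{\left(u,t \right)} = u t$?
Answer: $-499992$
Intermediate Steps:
$B{\left(u,t \right)} = t u$
$z{\left(U \right)} = -8 + \frac{U^{6}}{2}$ ($z{\left(U \right)} = -8 + \frac{\left(U U\right)^{3}}{2} = -8 + \frac{\left(U^{2}\right)^{3}}{2} = -8 + \frac{U^{6}}{2}$)
$- z{\left(10 \right)} = - (-8 + \frac{10^{6}}{2}) = - (-8 + \frac{1}{2} \cdot 1000000) = - (-8 + 500000) = \left(-1\right) 499992 = -499992$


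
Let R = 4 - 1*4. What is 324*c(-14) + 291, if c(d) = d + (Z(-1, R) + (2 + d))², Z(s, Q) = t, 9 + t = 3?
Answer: 100731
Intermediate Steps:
R = 0 (R = 4 - 4 = 0)
t = -6 (t = -9 + 3 = -6)
Z(s, Q) = -6
c(d) = d + (-4 + d)² (c(d) = d + (-6 + (2 + d))² = d + (-4 + d)²)
324*c(-14) + 291 = 324*(-14 + (-4 - 14)²) + 291 = 324*(-14 + (-18)²) + 291 = 324*(-14 + 324) + 291 = 324*310 + 291 = 100440 + 291 = 100731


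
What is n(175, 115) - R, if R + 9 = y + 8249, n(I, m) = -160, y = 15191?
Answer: -23591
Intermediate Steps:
R = 23431 (R = -9 + (15191 + 8249) = -9 + 23440 = 23431)
n(175, 115) - R = -160 - 1*23431 = -160 - 23431 = -23591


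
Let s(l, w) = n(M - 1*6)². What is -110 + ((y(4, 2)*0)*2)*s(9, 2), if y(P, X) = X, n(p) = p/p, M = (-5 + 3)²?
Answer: -110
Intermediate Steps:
M = 4 (M = (-2)² = 4)
n(p) = 1
s(l, w) = 1 (s(l, w) = 1² = 1)
-110 + ((y(4, 2)*0)*2)*s(9, 2) = -110 + ((2*0)*2)*1 = -110 + (0*2)*1 = -110 + 0*1 = -110 + 0 = -110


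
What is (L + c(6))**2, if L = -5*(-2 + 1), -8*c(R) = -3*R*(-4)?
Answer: 16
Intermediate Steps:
c(R) = -3*R/2 (c(R) = -(-3*R)*(-4)/8 = -3*R/2)
L = 5 (L = -5*(-1) = 5)
(L + c(6))**2 = (5 - 3/2*6)**2 = (5 - 9)**2 = (-4)**2 = 16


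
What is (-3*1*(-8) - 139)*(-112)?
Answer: 12880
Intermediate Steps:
(-3*1*(-8) - 139)*(-112) = (-3*(-8) - 139)*(-112) = (24 - 139)*(-112) = -115*(-112) = 12880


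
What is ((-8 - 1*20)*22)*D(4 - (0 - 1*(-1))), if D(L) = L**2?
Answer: -5544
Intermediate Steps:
((-8 - 1*20)*22)*D(4 - (0 - 1*(-1))) = ((-8 - 1*20)*22)*(4 - (0 - 1*(-1)))**2 = ((-8 - 20)*22)*(4 - (0 + 1))**2 = (-28*22)*(4 - 1*1)**2 = -616*(4 - 1)**2 = -616*3**2 = -616*9 = -5544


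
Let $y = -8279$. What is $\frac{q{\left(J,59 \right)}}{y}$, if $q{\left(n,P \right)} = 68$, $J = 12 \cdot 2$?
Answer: $- \frac{4}{487} \approx -0.0082135$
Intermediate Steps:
$J = 24$
$\frac{q{\left(J,59 \right)}}{y} = \frac{68}{-8279} = 68 \left(- \frac{1}{8279}\right) = - \frac{4}{487}$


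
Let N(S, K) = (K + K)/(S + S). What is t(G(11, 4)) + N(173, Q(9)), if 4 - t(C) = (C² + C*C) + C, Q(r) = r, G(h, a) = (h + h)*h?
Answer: -20304309/173 ≈ -1.1737e+5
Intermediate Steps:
G(h, a) = 2*h² (G(h, a) = (2*h)*h = 2*h²)
N(S, K) = K/S (N(S, K) = (2*K)/((2*S)) = (2*K)*(1/(2*S)) = K/S)
t(C) = 4 - C - 2*C² (t(C) = 4 - ((C² + C*C) + C) = 4 - ((C² + C²) + C) = 4 - (2*C² + C) = 4 - (C + 2*C²) = 4 + (-C - 2*C²) = 4 - C - 2*C²)
t(G(11, 4)) + N(173, Q(9)) = (4 - 2*11² - 2*(2*11²)²) + 9/173 = (4 - 2*121 - 2*(2*121)²) + 9*(1/173) = (4 - 1*242 - 2*242²) + 9/173 = (4 - 242 - 2*58564) + 9/173 = (4 - 242 - 117128) + 9/173 = -117366 + 9/173 = -20304309/173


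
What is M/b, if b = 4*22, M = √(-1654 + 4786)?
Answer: 3*√87/44 ≈ 0.63596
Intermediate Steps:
M = 6*√87 (M = √3132 = 6*√87 ≈ 55.964)
b = 88
M/b = (6*√87)/88 = (6*√87)*(1/88) = 3*√87/44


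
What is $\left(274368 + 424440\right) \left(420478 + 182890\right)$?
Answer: $421638385344$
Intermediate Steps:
$\left(274368 + 424440\right) \left(420478 + 182890\right) = 698808 \cdot 603368 = 421638385344$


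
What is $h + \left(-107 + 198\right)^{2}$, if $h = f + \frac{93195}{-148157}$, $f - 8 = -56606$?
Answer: $- \frac{7158594964}{148157} \approx -48318.0$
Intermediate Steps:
$f = -56598$ ($f = 8 - 56606 = -56598$)
$h = - \frac{8385483081}{148157}$ ($h = -56598 + \frac{93195}{-148157} = -56598 + 93195 \left(- \frac{1}{148157}\right) = -56598 - \frac{93195}{148157} = - \frac{8385483081}{148157} \approx -56599.0$)
$h + \left(-107 + 198\right)^{2} = - \frac{8385483081}{148157} + \left(-107 + 198\right)^{2} = - \frac{8385483081}{148157} + 91^{2} = - \frac{8385483081}{148157} + 8281 = - \frac{7158594964}{148157}$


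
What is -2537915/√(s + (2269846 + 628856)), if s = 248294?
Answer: -2537915*√786749/1573498 ≈ -1430.6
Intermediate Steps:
-2537915/√(s + (2269846 + 628856)) = -2537915/√(248294 + (2269846 + 628856)) = -2537915/√(248294 + 2898702) = -2537915*√786749/1573498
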